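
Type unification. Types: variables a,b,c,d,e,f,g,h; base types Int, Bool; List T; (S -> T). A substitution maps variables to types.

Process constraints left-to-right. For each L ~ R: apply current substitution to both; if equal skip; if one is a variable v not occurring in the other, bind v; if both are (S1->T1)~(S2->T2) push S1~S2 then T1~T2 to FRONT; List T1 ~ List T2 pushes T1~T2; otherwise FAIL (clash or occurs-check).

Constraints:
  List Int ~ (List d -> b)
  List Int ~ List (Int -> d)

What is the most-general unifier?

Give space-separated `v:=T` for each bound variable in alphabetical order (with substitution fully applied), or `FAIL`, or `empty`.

Answer: FAIL

Derivation:
step 1: unify List Int ~ (List d -> b)  [subst: {-} | 1 pending]
  clash: List Int vs (List d -> b)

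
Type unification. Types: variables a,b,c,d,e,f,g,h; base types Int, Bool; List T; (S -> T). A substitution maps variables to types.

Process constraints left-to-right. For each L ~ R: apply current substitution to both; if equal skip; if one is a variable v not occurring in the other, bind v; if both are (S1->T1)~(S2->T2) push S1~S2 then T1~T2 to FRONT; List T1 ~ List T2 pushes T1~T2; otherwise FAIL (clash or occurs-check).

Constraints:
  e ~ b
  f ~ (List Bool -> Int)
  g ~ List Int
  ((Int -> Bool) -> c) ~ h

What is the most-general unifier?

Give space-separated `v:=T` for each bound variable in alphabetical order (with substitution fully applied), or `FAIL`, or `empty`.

Answer: e:=b f:=(List Bool -> Int) g:=List Int h:=((Int -> Bool) -> c)

Derivation:
step 1: unify e ~ b  [subst: {-} | 3 pending]
  bind e := b
step 2: unify f ~ (List Bool -> Int)  [subst: {e:=b} | 2 pending]
  bind f := (List Bool -> Int)
step 3: unify g ~ List Int  [subst: {e:=b, f:=(List Bool -> Int)} | 1 pending]
  bind g := List Int
step 4: unify ((Int -> Bool) -> c) ~ h  [subst: {e:=b, f:=(List Bool -> Int), g:=List Int} | 0 pending]
  bind h := ((Int -> Bool) -> c)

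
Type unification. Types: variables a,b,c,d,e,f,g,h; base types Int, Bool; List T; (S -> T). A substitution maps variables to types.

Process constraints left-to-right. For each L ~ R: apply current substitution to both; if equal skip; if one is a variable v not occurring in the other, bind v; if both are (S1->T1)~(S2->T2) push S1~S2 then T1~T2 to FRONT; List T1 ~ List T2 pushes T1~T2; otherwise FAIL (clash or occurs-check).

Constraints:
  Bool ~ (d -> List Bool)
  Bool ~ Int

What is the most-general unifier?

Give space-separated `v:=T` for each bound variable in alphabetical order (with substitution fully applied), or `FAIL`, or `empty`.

Answer: FAIL

Derivation:
step 1: unify Bool ~ (d -> List Bool)  [subst: {-} | 1 pending]
  clash: Bool vs (d -> List Bool)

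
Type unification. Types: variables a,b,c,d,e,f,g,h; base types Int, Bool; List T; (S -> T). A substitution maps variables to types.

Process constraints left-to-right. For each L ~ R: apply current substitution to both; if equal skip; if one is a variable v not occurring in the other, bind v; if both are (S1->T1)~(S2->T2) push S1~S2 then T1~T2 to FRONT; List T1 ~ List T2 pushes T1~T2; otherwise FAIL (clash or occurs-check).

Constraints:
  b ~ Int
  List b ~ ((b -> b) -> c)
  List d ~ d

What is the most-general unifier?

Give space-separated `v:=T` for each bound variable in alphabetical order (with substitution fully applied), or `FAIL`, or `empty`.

step 1: unify b ~ Int  [subst: {-} | 2 pending]
  bind b := Int
step 2: unify List Int ~ ((Int -> Int) -> c)  [subst: {b:=Int} | 1 pending]
  clash: List Int vs ((Int -> Int) -> c)

Answer: FAIL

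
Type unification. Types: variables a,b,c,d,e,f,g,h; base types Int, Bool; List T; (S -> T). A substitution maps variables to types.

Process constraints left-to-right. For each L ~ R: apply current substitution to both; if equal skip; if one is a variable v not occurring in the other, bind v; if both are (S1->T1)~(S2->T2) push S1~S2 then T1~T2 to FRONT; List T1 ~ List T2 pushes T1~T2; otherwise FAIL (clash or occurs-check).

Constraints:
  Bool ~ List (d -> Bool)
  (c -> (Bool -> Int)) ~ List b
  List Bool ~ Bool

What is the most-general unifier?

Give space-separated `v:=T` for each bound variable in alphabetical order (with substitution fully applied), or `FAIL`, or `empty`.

Answer: FAIL

Derivation:
step 1: unify Bool ~ List (d -> Bool)  [subst: {-} | 2 pending]
  clash: Bool vs List (d -> Bool)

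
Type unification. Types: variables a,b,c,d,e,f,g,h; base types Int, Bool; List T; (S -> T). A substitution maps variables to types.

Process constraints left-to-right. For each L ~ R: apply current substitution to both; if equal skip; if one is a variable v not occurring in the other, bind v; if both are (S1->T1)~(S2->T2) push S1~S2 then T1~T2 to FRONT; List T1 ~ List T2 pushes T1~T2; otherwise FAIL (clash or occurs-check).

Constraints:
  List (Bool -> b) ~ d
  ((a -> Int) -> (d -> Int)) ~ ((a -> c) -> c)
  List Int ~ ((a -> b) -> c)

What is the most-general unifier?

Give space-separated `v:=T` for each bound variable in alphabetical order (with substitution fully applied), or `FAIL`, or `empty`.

Answer: FAIL

Derivation:
step 1: unify List (Bool -> b) ~ d  [subst: {-} | 2 pending]
  bind d := List (Bool -> b)
step 2: unify ((a -> Int) -> (List (Bool -> b) -> Int)) ~ ((a -> c) -> c)  [subst: {d:=List (Bool -> b)} | 1 pending]
  -> decompose arrow: push (a -> Int)~(a -> c), (List (Bool -> b) -> Int)~c
step 3: unify (a -> Int) ~ (a -> c)  [subst: {d:=List (Bool -> b)} | 2 pending]
  -> decompose arrow: push a~a, Int~c
step 4: unify a ~ a  [subst: {d:=List (Bool -> b)} | 3 pending]
  -> identical, skip
step 5: unify Int ~ c  [subst: {d:=List (Bool -> b)} | 2 pending]
  bind c := Int
step 6: unify (List (Bool -> b) -> Int) ~ Int  [subst: {d:=List (Bool -> b), c:=Int} | 1 pending]
  clash: (List (Bool -> b) -> Int) vs Int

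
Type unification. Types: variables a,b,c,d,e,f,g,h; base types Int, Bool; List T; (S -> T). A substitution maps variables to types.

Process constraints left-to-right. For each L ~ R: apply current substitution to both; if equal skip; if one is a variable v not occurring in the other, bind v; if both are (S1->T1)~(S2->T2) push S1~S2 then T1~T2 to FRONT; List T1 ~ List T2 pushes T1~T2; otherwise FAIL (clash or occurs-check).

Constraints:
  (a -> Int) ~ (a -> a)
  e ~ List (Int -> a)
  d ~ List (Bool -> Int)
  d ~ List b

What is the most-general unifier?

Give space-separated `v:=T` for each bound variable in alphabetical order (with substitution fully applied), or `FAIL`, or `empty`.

Answer: a:=Int b:=(Bool -> Int) d:=List (Bool -> Int) e:=List (Int -> Int)

Derivation:
step 1: unify (a -> Int) ~ (a -> a)  [subst: {-} | 3 pending]
  -> decompose arrow: push a~a, Int~a
step 2: unify a ~ a  [subst: {-} | 4 pending]
  -> identical, skip
step 3: unify Int ~ a  [subst: {-} | 3 pending]
  bind a := Int
step 4: unify e ~ List (Int -> Int)  [subst: {a:=Int} | 2 pending]
  bind e := List (Int -> Int)
step 5: unify d ~ List (Bool -> Int)  [subst: {a:=Int, e:=List (Int -> Int)} | 1 pending]
  bind d := List (Bool -> Int)
step 6: unify List (Bool -> Int) ~ List b  [subst: {a:=Int, e:=List (Int -> Int), d:=List (Bool -> Int)} | 0 pending]
  -> decompose List: push (Bool -> Int)~b
step 7: unify (Bool -> Int) ~ b  [subst: {a:=Int, e:=List (Int -> Int), d:=List (Bool -> Int)} | 0 pending]
  bind b := (Bool -> Int)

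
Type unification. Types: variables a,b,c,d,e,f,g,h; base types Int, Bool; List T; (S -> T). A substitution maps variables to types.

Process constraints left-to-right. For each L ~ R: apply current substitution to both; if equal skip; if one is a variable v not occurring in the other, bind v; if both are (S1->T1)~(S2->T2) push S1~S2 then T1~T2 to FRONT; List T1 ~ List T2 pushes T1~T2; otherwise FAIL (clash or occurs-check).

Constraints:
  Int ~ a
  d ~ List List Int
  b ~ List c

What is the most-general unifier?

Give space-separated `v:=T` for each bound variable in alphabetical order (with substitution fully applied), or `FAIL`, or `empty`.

step 1: unify Int ~ a  [subst: {-} | 2 pending]
  bind a := Int
step 2: unify d ~ List List Int  [subst: {a:=Int} | 1 pending]
  bind d := List List Int
step 3: unify b ~ List c  [subst: {a:=Int, d:=List List Int} | 0 pending]
  bind b := List c

Answer: a:=Int b:=List c d:=List List Int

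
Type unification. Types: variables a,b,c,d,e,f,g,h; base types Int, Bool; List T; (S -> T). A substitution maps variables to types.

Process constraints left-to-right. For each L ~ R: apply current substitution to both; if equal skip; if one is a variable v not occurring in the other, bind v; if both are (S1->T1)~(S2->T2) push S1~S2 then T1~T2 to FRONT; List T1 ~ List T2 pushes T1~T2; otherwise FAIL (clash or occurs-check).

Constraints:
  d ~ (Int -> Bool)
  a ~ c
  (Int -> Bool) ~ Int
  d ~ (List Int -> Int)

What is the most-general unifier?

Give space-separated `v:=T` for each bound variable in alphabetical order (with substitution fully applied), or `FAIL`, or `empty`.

step 1: unify d ~ (Int -> Bool)  [subst: {-} | 3 pending]
  bind d := (Int -> Bool)
step 2: unify a ~ c  [subst: {d:=(Int -> Bool)} | 2 pending]
  bind a := c
step 3: unify (Int -> Bool) ~ Int  [subst: {d:=(Int -> Bool), a:=c} | 1 pending]
  clash: (Int -> Bool) vs Int

Answer: FAIL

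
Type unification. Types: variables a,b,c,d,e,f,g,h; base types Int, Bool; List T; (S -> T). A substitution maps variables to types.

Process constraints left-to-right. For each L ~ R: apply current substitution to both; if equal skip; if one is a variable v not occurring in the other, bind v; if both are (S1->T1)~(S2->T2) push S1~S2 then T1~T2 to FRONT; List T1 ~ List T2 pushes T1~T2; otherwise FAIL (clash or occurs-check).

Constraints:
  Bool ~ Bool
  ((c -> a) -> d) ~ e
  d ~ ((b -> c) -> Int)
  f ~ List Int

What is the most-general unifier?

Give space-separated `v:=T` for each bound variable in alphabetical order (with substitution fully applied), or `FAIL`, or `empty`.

Answer: d:=((b -> c) -> Int) e:=((c -> a) -> ((b -> c) -> Int)) f:=List Int

Derivation:
step 1: unify Bool ~ Bool  [subst: {-} | 3 pending]
  -> identical, skip
step 2: unify ((c -> a) -> d) ~ e  [subst: {-} | 2 pending]
  bind e := ((c -> a) -> d)
step 3: unify d ~ ((b -> c) -> Int)  [subst: {e:=((c -> a) -> d)} | 1 pending]
  bind d := ((b -> c) -> Int)
step 4: unify f ~ List Int  [subst: {e:=((c -> a) -> d), d:=((b -> c) -> Int)} | 0 pending]
  bind f := List Int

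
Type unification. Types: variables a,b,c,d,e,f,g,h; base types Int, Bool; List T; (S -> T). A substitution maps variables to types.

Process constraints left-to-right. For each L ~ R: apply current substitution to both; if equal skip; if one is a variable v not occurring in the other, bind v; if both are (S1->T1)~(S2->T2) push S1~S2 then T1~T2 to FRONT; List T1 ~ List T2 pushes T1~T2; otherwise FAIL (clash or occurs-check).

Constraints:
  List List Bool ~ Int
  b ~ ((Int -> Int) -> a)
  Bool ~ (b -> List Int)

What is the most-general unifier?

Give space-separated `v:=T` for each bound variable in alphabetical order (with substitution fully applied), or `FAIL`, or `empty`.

Answer: FAIL

Derivation:
step 1: unify List List Bool ~ Int  [subst: {-} | 2 pending]
  clash: List List Bool vs Int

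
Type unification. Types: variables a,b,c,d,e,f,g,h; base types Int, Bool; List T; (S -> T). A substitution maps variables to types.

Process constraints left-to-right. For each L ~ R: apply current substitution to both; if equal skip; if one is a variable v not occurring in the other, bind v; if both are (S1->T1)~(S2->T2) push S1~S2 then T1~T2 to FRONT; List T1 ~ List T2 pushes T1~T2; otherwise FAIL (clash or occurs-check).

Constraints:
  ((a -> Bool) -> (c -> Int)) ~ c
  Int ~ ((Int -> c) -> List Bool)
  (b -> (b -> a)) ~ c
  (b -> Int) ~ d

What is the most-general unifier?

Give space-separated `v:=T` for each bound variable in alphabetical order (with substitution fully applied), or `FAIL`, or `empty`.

step 1: unify ((a -> Bool) -> (c -> Int)) ~ c  [subst: {-} | 3 pending]
  occurs-check fail

Answer: FAIL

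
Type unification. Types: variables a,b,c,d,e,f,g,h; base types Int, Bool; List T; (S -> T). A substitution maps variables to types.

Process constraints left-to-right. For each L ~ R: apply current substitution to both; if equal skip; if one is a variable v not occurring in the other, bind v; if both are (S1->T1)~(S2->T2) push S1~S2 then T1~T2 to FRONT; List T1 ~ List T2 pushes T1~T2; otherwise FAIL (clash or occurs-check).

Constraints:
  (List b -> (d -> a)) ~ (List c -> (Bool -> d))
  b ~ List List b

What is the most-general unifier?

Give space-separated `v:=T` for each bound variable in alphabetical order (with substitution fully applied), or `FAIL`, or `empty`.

step 1: unify (List b -> (d -> a)) ~ (List c -> (Bool -> d))  [subst: {-} | 1 pending]
  -> decompose arrow: push List b~List c, (d -> a)~(Bool -> d)
step 2: unify List b ~ List c  [subst: {-} | 2 pending]
  -> decompose List: push b~c
step 3: unify b ~ c  [subst: {-} | 2 pending]
  bind b := c
step 4: unify (d -> a) ~ (Bool -> d)  [subst: {b:=c} | 1 pending]
  -> decompose arrow: push d~Bool, a~d
step 5: unify d ~ Bool  [subst: {b:=c} | 2 pending]
  bind d := Bool
step 6: unify a ~ Bool  [subst: {b:=c, d:=Bool} | 1 pending]
  bind a := Bool
step 7: unify c ~ List List c  [subst: {b:=c, d:=Bool, a:=Bool} | 0 pending]
  occurs-check fail: c in List List c

Answer: FAIL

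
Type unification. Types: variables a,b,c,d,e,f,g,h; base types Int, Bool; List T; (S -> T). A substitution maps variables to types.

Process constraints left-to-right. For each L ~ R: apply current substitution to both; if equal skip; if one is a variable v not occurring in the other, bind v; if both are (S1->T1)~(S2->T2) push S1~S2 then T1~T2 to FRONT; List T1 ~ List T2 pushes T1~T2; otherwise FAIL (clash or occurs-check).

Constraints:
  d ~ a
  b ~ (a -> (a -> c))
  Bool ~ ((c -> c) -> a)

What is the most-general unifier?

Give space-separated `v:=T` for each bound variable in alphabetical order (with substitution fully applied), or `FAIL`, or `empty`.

Answer: FAIL

Derivation:
step 1: unify d ~ a  [subst: {-} | 2 pending]
  bind d := a
step 2: unify b ~ (a -> (a -> c))  [subst: {d:=a} | 1 pending]
  bind b := (a -> (a -> c))
step 3: unify Bool ~ ((c -> c) -> a)  [subst: {d:=a, b:=(a -> (a -> c))} | 0 pending]
  clash: Bool vs ((c -> c) -> a)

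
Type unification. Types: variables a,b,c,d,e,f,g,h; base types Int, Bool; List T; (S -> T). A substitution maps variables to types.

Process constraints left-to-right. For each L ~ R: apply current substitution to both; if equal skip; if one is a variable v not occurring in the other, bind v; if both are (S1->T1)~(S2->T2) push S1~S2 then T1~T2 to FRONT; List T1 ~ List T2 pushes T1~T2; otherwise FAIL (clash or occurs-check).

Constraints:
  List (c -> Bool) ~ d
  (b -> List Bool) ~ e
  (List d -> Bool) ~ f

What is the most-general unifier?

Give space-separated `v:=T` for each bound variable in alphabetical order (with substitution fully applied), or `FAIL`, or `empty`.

Answer: d:=List (c -> Bool) e:=(b -> List Bool) f:=(List List (c -> Bool) -> Bool)

Derivation:
step 1: unify List (c -> Bool) ~ d  [subst: {-} | 2 pending]
  bind d := List (c -> Bool)
step 2: unify (b -> List Bool) ~ e  [subst: {d:=List (c -> Bool)} | 1 pending]
  bind e := (b -> List Bool)
step 3: unify (List List (c -> Bool) -> Bool) ~ f  [subst: {d:=List (c -> Bool), e:=(b -> List Bool)} | 0 pending]
  bind f := (List List (c -> Bool) -> Bool)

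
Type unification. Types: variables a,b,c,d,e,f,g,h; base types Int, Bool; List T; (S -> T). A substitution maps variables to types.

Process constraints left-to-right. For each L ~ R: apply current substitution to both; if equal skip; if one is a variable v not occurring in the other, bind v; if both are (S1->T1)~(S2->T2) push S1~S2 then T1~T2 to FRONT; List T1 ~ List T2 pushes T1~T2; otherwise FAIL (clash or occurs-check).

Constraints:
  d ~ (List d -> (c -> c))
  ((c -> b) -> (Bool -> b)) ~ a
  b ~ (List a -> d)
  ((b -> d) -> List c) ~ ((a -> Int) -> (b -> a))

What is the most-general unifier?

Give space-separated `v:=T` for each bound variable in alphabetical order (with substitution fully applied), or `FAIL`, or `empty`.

Answer: FAIL

Derivation:
step 1: unify d ~ (List d -> (c -> c))  [subst: {-} | 3 pending]
  occurs-check fail: d in (List d -> (c -> c))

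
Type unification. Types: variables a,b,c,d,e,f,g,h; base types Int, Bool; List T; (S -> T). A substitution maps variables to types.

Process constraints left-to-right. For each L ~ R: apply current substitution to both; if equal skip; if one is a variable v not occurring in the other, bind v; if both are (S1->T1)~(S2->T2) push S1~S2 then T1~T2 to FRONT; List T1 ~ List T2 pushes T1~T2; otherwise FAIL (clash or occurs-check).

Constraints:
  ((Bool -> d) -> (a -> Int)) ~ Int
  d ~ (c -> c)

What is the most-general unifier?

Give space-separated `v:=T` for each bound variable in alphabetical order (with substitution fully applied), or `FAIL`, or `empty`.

step 1: unify ((Bool -> d) -> (a -> Int)) ~ Int  [subst: {-} | 1 pending]
  clash: ((Bool -> d) -> (a -> Int)) vs Int

Answer: FAIL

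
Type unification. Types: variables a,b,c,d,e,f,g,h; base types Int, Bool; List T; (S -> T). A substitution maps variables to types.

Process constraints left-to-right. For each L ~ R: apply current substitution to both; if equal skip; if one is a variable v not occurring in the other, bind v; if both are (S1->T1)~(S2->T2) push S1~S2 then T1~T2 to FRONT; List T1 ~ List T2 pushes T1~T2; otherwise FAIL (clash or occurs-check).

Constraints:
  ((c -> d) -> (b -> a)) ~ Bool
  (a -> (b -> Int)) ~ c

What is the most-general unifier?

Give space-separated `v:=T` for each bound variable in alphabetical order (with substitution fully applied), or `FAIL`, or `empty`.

Answer: FAIL

Derivation:
step 1: unify ((c -> d) -> (b -> a)) ~ Bool  [subst: {-} | 1 pending]
  clash: ((c -> d) -> (b -> a)) vs Bool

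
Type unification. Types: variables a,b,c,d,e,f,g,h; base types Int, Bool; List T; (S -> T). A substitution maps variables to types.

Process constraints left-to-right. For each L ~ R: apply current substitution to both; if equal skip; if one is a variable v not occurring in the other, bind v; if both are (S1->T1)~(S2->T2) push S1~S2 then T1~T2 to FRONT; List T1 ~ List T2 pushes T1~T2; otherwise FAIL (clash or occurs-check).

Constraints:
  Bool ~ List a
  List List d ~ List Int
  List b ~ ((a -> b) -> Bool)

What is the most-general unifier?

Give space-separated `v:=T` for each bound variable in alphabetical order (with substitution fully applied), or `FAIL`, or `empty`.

step 1: unify Bool ~ List a  [subst: {-} | 2 pending]
  clash: Bool vs List a

Answer: FAIL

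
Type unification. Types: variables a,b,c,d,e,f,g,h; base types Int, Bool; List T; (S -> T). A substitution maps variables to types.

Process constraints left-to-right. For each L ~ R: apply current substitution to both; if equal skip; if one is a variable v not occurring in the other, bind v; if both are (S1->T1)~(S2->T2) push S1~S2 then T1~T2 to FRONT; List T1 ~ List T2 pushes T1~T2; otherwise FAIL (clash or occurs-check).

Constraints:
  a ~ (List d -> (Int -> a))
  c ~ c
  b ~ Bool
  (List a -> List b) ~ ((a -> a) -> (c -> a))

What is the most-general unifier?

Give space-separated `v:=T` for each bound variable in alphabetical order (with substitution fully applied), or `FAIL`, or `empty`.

Answer: FAIL

Derivation:
step 1: unify a ~ (List d -> (Int -> a))  [subst: {-} | 3 pending]
  occurs-check fail: a in (List d -> (Int -> a))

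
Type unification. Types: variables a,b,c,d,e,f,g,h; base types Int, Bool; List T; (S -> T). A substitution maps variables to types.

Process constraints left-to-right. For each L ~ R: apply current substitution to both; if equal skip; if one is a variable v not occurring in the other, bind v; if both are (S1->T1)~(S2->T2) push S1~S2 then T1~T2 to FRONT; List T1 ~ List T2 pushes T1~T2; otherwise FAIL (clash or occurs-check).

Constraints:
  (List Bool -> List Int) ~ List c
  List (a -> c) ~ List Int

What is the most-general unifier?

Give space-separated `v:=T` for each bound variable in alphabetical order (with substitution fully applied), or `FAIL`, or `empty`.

step 1: unify (List Bool -> List Int) ~ List c  [subst: {-} | 1 pending]
  clash: (List Bool -> List Int) vs List c

Answer: FAIL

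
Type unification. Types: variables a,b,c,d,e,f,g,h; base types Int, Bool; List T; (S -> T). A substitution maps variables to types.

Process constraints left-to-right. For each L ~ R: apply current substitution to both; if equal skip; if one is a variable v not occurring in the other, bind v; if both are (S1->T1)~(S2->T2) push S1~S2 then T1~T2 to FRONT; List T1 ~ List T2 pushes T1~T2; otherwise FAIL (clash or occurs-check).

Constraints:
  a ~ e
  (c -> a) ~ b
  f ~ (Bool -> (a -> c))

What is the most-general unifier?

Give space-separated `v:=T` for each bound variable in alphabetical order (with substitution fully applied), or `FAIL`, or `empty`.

step 1: unify a ~ e  [subst: {-} | 2 pending]
  bind a := e
step 2: unify (c -> e) ~ b  [subst: {a:=e} | 1 pending]
  bind b := (c -> e)
step 3: unify f ~ (Bool -> (e -> c))  [subst: {a:=e, b:=(c -> e)} | 0 pending]
  bind f := (Bool -> (e -> c))

Answer: a:=e b:=(c -> e) f:=(Bool -> (e -> c))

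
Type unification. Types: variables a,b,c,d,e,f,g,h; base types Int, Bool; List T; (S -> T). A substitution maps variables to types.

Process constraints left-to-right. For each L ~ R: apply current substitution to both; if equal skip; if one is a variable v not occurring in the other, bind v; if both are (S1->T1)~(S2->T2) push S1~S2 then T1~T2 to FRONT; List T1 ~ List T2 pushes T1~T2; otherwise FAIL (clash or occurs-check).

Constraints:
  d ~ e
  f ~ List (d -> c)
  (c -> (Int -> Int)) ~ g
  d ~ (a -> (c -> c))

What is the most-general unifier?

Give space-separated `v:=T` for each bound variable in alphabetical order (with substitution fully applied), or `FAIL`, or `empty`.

Answer: d:=(a -> (c -> c)) e:=(a -> (c -> c)) f:=List ((a -> (c -> c)) -> c) g:=(c -> (Int -> Int))

Derivation:
step 1: unify d ~ e  [subst: {-} | 3 pending]
  bind d := e
step 2: unify f ~ List (e -> c)  [subst: {d:=e} | 2 pending]
  bind f := List (e -> c)
step 3: unify (c -> (Int -> Int)) ~ g  [subst: {d:=e, f:=List (e -> c)} | 1 pending]
  bind g := (c -> (Int -> Int))
step 4: unify e ~ (a -> (c -> c))  [subst: {d:=e, f:=List (e -> c), g:=(c -> (Int -> Int))} | 0 pending]
  bind e := (a -> (c -> c))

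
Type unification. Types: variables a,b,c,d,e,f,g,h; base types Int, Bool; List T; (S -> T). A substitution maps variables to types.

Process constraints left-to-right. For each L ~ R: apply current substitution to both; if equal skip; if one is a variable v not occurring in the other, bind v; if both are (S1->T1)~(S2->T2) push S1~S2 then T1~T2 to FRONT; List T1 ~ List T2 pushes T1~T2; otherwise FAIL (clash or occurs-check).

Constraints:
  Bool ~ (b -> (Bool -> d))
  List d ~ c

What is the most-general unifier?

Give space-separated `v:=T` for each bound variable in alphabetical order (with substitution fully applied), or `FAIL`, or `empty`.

step 1: unify Bool ~ (b -> (Bool -> d))  [subst: {-} | 1 pending]
  clash: Bool vs (b -> (Bool -> d))

Answer: FAIL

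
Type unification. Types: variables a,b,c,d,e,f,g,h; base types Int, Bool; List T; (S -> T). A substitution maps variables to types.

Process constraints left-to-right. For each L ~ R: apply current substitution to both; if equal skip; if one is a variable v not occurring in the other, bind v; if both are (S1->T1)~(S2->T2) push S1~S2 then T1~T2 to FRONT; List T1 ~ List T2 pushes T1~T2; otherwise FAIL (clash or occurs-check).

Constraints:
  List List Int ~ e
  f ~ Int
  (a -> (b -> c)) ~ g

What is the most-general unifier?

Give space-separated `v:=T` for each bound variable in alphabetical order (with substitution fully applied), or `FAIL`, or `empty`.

step 1: unify List List Int ~ e  [subst: {-} | 2 pending]
  bind e := List List Int
step 2: unify f ~ Int  [subst: {e:=List List Int} | 1 pending]
  bind f := Int
step 3: unify (a -> (b -> c)) ~ g  [subst: {e:=List List Int, f:=Int} | 0 pending]
  bind g := (a -> (b -> c))

Answer: e:=List List Int f:=Int g:=(a -> (b -> c))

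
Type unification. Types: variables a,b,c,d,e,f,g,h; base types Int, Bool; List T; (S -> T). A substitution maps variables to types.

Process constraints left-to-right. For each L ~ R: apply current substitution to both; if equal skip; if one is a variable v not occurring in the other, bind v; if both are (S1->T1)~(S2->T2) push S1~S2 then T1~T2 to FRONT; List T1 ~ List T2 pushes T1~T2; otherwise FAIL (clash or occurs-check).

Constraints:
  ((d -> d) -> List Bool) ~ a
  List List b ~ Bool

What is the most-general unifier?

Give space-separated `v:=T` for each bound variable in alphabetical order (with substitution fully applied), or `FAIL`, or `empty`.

Answer: FAIL

Derivation:
step 1: unify ((d -> d) -> List Bool) ~ a  [subst: {-} | 1 pending]
  bind a := ((d -> d) -> List Bool)
step 2: unify List List b ~ Bool  [subst: {a:=((d -> d) -> List Bool)} | 0 pending]
  clash: List List b vs Bool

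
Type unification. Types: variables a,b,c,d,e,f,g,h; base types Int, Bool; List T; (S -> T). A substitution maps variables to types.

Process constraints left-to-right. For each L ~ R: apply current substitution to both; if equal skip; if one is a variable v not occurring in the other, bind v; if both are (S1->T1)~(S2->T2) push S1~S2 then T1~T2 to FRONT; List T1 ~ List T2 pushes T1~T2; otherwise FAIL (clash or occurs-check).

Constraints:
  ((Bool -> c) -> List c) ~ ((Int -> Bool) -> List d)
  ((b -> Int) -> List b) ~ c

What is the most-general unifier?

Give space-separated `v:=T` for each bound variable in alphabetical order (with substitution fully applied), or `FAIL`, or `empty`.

step 1: unify ((Bool -> c) -> List c) ~ ((Int -> Bool) -> List d)  [subst: {-} | 1 pending]
  -> decompose arrow: push (Bool -> c)~(Int -> Bool), List c~List d
step 2: unify (Bool -> c) ~ (Int -> Bool)  [subst: {-} | 2 pending]
  -> decompose arrow: push Bool~Int, c~Bool
step 3: unify Bool ~ Int  [subst: {-} | 3 pending]
  clash: Bool vs Int

Answer: FAIL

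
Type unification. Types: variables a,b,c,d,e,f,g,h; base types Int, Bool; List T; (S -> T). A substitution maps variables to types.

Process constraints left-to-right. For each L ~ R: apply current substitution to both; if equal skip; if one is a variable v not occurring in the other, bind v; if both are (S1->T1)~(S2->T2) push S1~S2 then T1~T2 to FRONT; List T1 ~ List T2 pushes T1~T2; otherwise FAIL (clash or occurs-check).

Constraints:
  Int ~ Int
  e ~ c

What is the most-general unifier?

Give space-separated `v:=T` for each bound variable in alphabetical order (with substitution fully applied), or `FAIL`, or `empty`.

step 1: unify Int ~ Int  [subst: {-} | 1 pending]
  -> identical, skip
step 2: unify e ~ c  [subst: {-} | 0 pending]
  bind e := c

Answer: e:=c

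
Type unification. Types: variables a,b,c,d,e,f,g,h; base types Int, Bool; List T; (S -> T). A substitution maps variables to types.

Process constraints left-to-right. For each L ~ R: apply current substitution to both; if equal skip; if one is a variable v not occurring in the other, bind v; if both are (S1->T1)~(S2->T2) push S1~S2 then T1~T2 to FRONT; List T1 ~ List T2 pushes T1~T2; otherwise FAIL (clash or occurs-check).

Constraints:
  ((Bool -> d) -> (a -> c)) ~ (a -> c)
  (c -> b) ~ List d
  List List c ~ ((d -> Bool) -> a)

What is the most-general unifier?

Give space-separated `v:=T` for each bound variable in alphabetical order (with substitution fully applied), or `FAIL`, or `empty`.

step 1: unify ((Bool -> d) -> (a -> c)) ~ (a -> c)  [subst: {-} | 2 pending]
  -> decompose arrow: push (Bool -> d)~a, (a -> c)~c
step 2: unify (Bool -> d) ~ a  [subst: {-} | 3 pending]
  bind a := (Bool -> d)
step 3: unify ((Bool -> d) -> c) ~ c  [subst: {a:=(Bool -> d)} | 2 pending]
  occurs-check fail

Answer: FAIL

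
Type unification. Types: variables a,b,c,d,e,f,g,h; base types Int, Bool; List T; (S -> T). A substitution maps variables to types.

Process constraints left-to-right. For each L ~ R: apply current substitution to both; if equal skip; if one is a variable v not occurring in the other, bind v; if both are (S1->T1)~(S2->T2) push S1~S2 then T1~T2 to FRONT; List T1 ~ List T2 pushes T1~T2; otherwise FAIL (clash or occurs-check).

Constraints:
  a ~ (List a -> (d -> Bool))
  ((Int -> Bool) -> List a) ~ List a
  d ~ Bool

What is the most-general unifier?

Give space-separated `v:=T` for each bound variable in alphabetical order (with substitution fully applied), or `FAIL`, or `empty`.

step 1: unify a ~ (List a -> (d -> Bool))  [subst: {-} | 2 pending]
  occurs-check fail: a in (List a -> (d -> Bool))

Answer: FAIL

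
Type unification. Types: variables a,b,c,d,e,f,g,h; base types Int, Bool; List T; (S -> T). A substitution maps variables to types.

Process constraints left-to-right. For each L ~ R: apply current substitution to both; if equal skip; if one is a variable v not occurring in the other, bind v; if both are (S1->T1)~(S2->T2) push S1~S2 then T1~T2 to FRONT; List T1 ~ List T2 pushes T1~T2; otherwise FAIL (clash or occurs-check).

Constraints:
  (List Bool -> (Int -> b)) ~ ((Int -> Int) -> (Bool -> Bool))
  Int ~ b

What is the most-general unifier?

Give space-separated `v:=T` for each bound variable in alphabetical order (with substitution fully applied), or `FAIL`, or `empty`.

Answer: FAIL

Derivation:
step 1: unify (List Bool -> (Int -> b)) ~ ((Int -> Int) -> (Bool -> Bool))  [subst: {-} | 1 pending]
  -> decompose arrow: push List Bool~(Int -> Int), (Int -> b)~(Bool -> Bool)
step 2: unify List Bool ~ (Int -> Int)  [subst: {-} | 2 pending]
  clash: List Bool vs (Int -> Int)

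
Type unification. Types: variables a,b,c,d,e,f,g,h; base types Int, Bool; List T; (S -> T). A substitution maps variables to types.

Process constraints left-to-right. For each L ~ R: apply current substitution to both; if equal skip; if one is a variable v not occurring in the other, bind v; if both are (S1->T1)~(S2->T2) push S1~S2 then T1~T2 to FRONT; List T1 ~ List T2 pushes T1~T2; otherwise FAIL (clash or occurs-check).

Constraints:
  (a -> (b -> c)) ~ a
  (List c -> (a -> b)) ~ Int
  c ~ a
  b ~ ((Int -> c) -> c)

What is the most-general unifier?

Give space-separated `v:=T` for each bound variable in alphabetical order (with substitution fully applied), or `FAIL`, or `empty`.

step 1: unify (a -> (b -> c)) ~ a  [subst: {-} | 3 pending]
  occurs-check fail

Answer: FAIL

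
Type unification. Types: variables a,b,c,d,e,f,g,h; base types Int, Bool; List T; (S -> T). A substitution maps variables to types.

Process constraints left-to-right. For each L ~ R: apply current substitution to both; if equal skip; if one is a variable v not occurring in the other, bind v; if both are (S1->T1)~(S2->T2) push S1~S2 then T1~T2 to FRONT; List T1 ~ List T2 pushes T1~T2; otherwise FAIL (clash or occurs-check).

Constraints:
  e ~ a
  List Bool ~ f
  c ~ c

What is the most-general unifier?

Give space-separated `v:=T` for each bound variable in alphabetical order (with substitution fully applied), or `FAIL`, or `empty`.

Answer: e:=a f:=List Bool

Derivation:
step 1: unify e ~ a  [subst: {-} | 2 pending]
  bind e := a
step 2: unify List Bool ~ f  [subst: {e:=a} | 1 pending]
  bind f := List Bool
step 3: unify c ~ c  [subst: {e:=a, f:=List Bool} | 0 pending]
  -> identical, skip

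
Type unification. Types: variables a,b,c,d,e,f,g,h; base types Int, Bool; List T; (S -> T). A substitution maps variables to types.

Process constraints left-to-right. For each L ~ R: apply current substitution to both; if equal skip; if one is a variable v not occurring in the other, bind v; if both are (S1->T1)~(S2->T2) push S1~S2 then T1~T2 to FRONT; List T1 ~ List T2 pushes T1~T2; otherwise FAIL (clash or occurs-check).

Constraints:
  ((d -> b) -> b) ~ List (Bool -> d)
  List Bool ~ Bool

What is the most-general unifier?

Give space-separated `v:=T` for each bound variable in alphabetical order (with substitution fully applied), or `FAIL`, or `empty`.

Answer: FAIL

Derivation:
step 1: unify ((d -> b) -> b) ~ List (Bool -> d)  [subst: {-} | 1 pending]
  clash: ((d -> b) -> b) vs List (Bool -> d)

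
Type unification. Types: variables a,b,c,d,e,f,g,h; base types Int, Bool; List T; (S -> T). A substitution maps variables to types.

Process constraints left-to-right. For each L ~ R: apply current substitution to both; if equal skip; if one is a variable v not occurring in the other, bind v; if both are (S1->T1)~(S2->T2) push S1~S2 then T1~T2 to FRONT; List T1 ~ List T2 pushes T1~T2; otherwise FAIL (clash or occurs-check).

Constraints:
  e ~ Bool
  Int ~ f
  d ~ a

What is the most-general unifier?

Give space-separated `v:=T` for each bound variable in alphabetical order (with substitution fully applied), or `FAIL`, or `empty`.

Answer: d:=a e:=Bool f:=Int

Derivation:
step 1: unify e ~ Bool  [subst: {-} | 2 pending]
  bind e := Bool
step 2: unify Int ~ f  [subst: {e:=Bool} | 1 pending]
  bind f := Int
step 3: unify d ~ a  [subst: {e:=Bool, f:=Int} | 0 pending]
  bind d := a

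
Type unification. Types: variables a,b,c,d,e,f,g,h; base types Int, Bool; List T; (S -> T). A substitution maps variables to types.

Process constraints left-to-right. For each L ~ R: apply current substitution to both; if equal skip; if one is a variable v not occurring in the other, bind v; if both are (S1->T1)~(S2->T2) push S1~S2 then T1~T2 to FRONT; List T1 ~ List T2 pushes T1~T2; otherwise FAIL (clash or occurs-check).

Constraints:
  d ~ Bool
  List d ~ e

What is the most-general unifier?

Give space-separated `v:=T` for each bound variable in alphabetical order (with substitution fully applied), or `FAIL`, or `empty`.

Answer: d:=Bool e:=List Bool

Derivation:
step 1: unify d ~ Bool  [subst: {-} | 1 pending]
  bind d := Bool
step 2: unify List Bool ~ e  [subst: {d:=Bool} | 0 pending]
  bind e := List Bool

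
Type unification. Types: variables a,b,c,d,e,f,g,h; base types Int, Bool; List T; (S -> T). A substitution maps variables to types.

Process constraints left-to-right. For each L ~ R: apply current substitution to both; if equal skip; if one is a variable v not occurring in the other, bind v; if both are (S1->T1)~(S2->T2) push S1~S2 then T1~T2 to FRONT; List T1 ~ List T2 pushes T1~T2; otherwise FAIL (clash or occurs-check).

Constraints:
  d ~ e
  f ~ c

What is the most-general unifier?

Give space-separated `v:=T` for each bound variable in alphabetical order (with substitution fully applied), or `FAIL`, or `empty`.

Answer: d:=e f:=c

Derivation:
step 1: unify d ~ e  [subst: {-} | 1 pending]
  bind d := e
step 2: unify f ~ c  [subst: {d:=e} | 0 pending]
  bind f := c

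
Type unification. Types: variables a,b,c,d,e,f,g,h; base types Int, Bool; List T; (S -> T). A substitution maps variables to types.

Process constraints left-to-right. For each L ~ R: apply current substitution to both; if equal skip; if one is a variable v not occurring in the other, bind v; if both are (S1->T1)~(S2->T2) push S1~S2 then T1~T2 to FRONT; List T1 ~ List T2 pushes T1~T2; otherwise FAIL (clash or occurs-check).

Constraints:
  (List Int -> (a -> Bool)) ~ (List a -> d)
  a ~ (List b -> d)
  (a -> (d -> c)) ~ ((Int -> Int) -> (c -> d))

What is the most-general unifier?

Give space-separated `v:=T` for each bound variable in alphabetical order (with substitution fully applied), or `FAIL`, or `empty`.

step 1: unify (List Int -> (a -> Bool)) ~ (List a -> d)  [subst: {-} | 2 pending]
  -> decompose arrow: push List Int~List a, (a -> Bool)~d
step 2: unify List Int ~ List a  [subst: {-} | 3 pending]
  -> decompose List: push Int~a
step 3: unify Int ~ a  [subst: {-} | 3 pending]
  bind a := Int
step 4: unify (Int -> Bool) ~ d  [subst: {a:=Int} | 2 pending]
  bind d := (Int -> Bool)
step 5: unify Int ~ (List b -> (Int -> Bool))  [subst: {a:=Int, d:=(Int -> Bool)} | 1 pending]
  clash: Int vs (List b -> (Int -> Bool))

Answer: FAIL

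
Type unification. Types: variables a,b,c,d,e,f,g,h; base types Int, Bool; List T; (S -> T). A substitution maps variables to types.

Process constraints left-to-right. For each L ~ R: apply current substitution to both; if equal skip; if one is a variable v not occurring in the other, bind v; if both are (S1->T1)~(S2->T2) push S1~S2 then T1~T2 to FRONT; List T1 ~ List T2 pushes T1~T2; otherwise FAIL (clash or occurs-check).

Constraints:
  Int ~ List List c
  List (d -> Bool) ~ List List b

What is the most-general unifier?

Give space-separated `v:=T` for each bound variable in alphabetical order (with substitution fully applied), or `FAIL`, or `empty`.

step 1: unify Int ~ List List c  [subst: {-} | 1 pending]
  clash: Int vs List List c

Answer: FAIL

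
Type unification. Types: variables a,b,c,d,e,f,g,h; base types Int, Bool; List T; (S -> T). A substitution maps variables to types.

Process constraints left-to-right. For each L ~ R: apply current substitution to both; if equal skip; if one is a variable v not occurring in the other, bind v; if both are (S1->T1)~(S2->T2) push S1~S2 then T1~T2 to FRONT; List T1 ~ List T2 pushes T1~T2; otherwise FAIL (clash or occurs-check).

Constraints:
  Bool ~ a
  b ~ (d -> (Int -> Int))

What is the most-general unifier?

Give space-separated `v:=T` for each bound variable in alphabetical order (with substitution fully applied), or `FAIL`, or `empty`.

Answer: a:=Bool b:=(d -> (Int -> Int))

Derivation:
step 1: unify Bool ~ a  [subst: {-} | 1 pending]
  bind a := Bool
step 2: unify b ~ (d -> (Int -> Int))  [subst: {a:=Bool} | 0 pending]
  bind b := (d -> (Int -> Int))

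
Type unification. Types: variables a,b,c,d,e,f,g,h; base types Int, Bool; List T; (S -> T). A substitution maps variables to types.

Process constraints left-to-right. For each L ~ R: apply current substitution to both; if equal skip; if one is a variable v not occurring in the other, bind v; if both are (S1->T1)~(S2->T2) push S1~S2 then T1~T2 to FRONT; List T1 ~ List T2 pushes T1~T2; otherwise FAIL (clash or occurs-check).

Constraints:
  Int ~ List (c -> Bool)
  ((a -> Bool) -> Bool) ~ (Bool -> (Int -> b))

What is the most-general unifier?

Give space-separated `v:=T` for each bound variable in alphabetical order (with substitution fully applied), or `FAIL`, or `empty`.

Answer: FAIL

Derivation:
step 1: unify Int ~ List (c -> Bool)  [subst: {-} | 1 pending]
  clash: Int vs List (c -> Bool)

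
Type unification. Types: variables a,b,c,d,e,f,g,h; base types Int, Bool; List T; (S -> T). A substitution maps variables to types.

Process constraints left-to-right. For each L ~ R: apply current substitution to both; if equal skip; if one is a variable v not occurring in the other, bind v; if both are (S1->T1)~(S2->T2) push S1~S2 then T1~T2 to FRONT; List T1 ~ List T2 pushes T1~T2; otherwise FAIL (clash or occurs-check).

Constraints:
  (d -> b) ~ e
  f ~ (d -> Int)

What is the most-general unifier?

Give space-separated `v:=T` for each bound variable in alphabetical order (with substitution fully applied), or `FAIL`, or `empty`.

Answer: e:=(d -> b) f:=(d -> Int)

Derivation:
step 1: unify (d -> b) ~ e  [subst: {-} | 1 pending]
  bind e := (d -> b)
step 2: unify f ~ (d -> Int)  [subst: {e:=(d -> b)} | 0 pending]
  bind f := (d -> Int)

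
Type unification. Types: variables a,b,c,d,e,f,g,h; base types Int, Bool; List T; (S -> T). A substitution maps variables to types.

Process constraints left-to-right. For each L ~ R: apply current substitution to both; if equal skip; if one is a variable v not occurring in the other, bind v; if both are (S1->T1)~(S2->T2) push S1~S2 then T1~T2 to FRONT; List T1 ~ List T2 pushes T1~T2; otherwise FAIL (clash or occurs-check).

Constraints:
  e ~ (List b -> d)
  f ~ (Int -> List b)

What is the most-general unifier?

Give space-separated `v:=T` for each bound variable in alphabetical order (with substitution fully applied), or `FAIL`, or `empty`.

Answer: e:=(List b -> d) f:=(Int -> List b)

Derivation:
step 1: unify e ~ (List b -> d)  [subst: {-} | 1 pending]
  bind e := (List b -> d)
step 2: unify f ~ (Int -> List b)  [subst: {e:=(List b -> d)} | 0 pending]
  bind f := (Int -> List b)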